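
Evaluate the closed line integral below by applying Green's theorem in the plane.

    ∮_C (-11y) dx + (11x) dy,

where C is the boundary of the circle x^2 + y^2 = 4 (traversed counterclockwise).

Green's theorem converts the closed line integral into a double integral over the enclosed region D:

    ∮_C P dx + Q dy = ∬_D (∂Q/∂x - ∂P/∂y) dA.

Here P = -11y, Q = 11x, so

    ∂Q/∂x = 11,    ∂P/∂y = -11,
    ∂Q/∂x - ∂P/∂y = 22.

D is the region x^2 + y^2 ≤ 4. Evaluating the double integral:

In polar coordinates (x = r cos θ, y = r sin θ, dA = r dr dθ) the integrand becomes 22, so

    ∬_D (22) dA = ∫_0^{2π} ∫_0^{2} (22) · r dr dθ.

Inner (r from 0 to 2): 44.
Outer (θ from 0 to 2π): 88π.

Therefore ∮_C P dx + Q dy = 88π.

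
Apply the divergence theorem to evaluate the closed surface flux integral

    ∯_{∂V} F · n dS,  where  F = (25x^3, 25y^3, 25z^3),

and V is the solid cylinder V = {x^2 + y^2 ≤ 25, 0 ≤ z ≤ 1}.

By the divergence theorem,

    ∯_{∂V} F · n dS = ∭_V (∇ · F) dV.

Compute the divergence:
    ∇ · F = ∂F_x/∂x + ∂F_y/∂y + ∂F_z/∂z = 75x^2 + 75y^2 + 75z^2.

In cylindrical coordinates, x = r cos(θ), y = r sin(θ), z = z, dV = r dr dθ dz, with 0 ≤ r ≤ 5, 0 ≤ θ ≤ 2π, 0 ≤ z ≤ 1.

The integrand, after substitution and multiplying by the volume element, becomes (75r^2 + 75z^2) · r, so

    ∭_V (∇·F) dV = ∫_0^{2π} ∫_0^{5} ∫_0^{1} (75r^2 + 75z^2) · r dz dr dθ.

Inner (z from 0 to 1): 75r^3 + 25r.
Middle (r from 0 to 5): 48125/4.
Outer (θ from 0 to 2π): 48125π/2.

Therefore ∯_{∂V} F · n dS = 48125π/2.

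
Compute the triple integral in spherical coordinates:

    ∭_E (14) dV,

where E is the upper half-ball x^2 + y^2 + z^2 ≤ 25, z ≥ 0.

In spherical coordinates, x = ρ sin(φ) cos(θ), y = ρ sin(φ) sin(θ), z = ρ cos(φ), and dV = ρ^2 sin(φ) dρ dφ dθ.

The integrand becomes 14, so

    ∭_E (14) dV = ∫_{0}^{2π} ∫_{0}^{π/2} ∫_{0}^{5} (14) · ρ^2 sin(φ) dρ dφ dθ.

Inner (ρ): 1750sin(φ)/3.
Middle (φ): 1750/3.
Outer (θ): 3500π/3.

Therefore the triple integral equals 3500π/3.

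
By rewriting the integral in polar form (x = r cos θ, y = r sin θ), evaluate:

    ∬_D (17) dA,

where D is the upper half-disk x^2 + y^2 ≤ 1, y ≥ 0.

The region D is 0 ≤ r ≤ 1, 0 ≤ θ ≤ π in polar coordinates, where x = r cos(θ), y = r sin(θ), and dA = r dr dθ.

Under the substitution, the integrand becomes 17, so

    ∬_D (17) dA = ∫_{0}^{π} ∫_{0}^{1} (17) · r dr dθ.

Inner integral (in r): ∫_{0}^{1} (17) · r dr = 17/2.

Outer integral (in θ): ∫_{0}^{π} (17/2) dθ = 17π/2.

Therefore ∬_D (17) dA = 17π/2.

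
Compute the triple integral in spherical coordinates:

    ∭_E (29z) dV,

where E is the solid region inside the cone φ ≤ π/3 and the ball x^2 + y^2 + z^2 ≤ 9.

In spherical coordinates, x = ρ sin(φ) cos(θ), y = ρ sin(φ) sin(θ), z = ρ cos(φ), and dV = ρ^2 sin(φ) dρ dφ dθ.

The integrand becomes 29ρ cos(φ), so

    ∭_E (29z) dV = ∫_{0}^{2π} ∫_{0}^{π/3} ∫_{0}^{3} (29ρ cos(φ)) · ρ^2 sin(φ) dρ dφ dθ.

Inner (ρ): 2349sin(2φ)/8.
Middle (φ): 7047/32.
Outer (θ): 7047π/16.

Therefore the triple integral equals 7047π/16.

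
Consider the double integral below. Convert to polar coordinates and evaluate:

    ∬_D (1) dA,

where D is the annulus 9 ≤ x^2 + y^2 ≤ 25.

The region D is 3 ≤ r ≤ 5, 0 ≤ θ ≤ 2π in polar coordinates, where x = r cos(θ), y = r sin(θ), and dA = r dr dθ.

Under the substitution, the integrand becomes 1, so

    ∬_D (1) dA = ∫_{0}^{2π} ∫_{3}^{5} (1) · r dr dθ.

Inner integral (in r): ∫_{3}^{5} (1) · r dr = 8.

Outer integral (in θ): ∫_{0}^{2π} (8) dθ = 16π.

Therefore ∬_D (1) dA = 16π.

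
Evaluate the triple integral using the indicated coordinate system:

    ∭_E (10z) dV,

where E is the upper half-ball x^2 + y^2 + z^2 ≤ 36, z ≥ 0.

In spherical coordinates, x = ρ sin(φ) cos(θ), y = ρ sin(φ) sin(θ), z = ρ cos(φ), and dV = ρ^2 sin(φ) dρ dφ dθ.

The integrand becomes 10ρ cos(φ), so

    ∭_E (10z) dV = ∫_{0}^{2π} ∫_{0}^{π/2} ∫_{0}^{6} (10ρ cos(φ)) · ρ^2 sin(φ) dρ dφ dθ.

Inner (ρ): 1620sin(2φ).
Middle (φ): 1620.
Outer (θ): 3240π.

Therefore the triple integral equals 3240π.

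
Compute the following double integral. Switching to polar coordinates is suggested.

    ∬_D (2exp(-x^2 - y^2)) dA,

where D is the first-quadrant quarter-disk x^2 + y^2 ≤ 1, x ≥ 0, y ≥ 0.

The region D is 0 ≤ r ≤ 1, 0 ≤ θ ≤ π/2 in polar coordinates, where x = r cos(θ), y = r sin(θ), and dA = r dr dθ.

Under the substitution, the integrand becomes 2exp(-r^2), so

    ∬_D (2exp(-x^2 - y^2)) dA = ∫_{0}^{π/2} ∫_{0}^{1} (2exp(-r^2)) · r dr dθ.

Inner integral (in r): ∫_{0}^{1} (2exp(-r^2)) · r dr = 1 - exp(-1).

Outer integral (in θ): ∫_{0}^{π/2} (1 - exp(-1)) dθ = -π exp(-1)/2 + π/2.

Therefore ∬_D (2exp(-x^2 - y^2)) dA = -π exp(-1)/2 + π/2.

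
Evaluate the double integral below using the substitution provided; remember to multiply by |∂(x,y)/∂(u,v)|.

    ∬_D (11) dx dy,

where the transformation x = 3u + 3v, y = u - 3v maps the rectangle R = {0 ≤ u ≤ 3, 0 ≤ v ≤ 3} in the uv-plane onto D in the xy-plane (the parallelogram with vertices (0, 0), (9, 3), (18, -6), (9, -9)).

Compute the Jacobian determinant of (x, y) with respect to (u, v):

    ∂(x,y)/∂(u,v) = | 3  3 | = (3)(-3) - (3)(1) = -12.
                   | 1  -3 |

Its absolute value is |J| = 12 (the area scaling factor).

Substituting x = 3u + 3v, y = u - 3v into the integrand,

    11 → 11,

so the integral becomes

    ∬_R (11) · |J| du dv = ∫_0^3 ∫_0^3 (132) dv du.

Inner (v): 396.
Outer (u): 1188.

Therefore ∬_D (11) dx dy = 1188.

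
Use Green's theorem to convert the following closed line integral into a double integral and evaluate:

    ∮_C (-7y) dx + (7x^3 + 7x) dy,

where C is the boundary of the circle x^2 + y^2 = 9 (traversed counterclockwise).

Green's theorem converts the closed line integral into a double integral over the enclosed region D:

    ∮_C P dx + Q dy = ∬_D (∂Q/∂x - ∂P/∂y) dA.

Here P = -7y, Q = 7x^3 + 7x, so

    ∂Q/∂x = 21x^2 + 7,    ∂P/∂y = -7,
    ∂Q/∂x - ∂P/∂y = 21x^2 + 14.

D is the region x^2 + y^2 ≤ 9. Evaluating the double integral:

In polar coordinates (x = r cos θ, y = r sin θ, dA = r dr dθ) the integrand becomes 21r^2cos(θ)^2 + 14, so

    ∬_D (21x^2 + 14) dA = ∫_0^{2π} ∫_0^{3} (21r^2cos(θ)^2 + 14) · r dr dθ.

Inner (r from 0 to 3): 1701cos(θ)^2/4 + 63.
Outer (θ from 0 to 2π): 2205π/4.

Therefore ∮_C P dx + Q dy = 2205π/4.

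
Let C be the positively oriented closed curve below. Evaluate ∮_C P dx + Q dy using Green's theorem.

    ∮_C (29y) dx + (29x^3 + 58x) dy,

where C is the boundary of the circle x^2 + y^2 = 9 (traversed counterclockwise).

Green's theorem converts the closed line integral into a double integral over the enclosed region D:

    ∮_C P dx + Q dy = ∬_D (∂Q/∂x - ∂P/∂y) dA.

Here P = 29y, Q = 29x^3 + 58x, so

    ∂Q/∂x = 87x^2 + 58,    ∂P/∂y = 29,
    ∂Q/∂x - ∂P/∂y = 87x^2 + 29.

D is the region x^2 + y^2 ≤ 9. Evaluating the double integral:

In polar coordinates (x = r cos θ, y = r sin θ, dA = r dr dθ) the integrand becomes 87r^2cos(θ)^2 + 29, so

    ∬_D (87x^2 + 29) dA = ∫_0^{2π} ∫_0^{3} (87r^2cos(θ)^2 + 29) · r dr dθ.

Inner (r from 0 to 3): 7047cos(θ)^2/4 + 261/2.
Outer (θ from 0 to 2π): 8091π/4.

Therefore ∮_C P dx + Q dy = 8091π/4.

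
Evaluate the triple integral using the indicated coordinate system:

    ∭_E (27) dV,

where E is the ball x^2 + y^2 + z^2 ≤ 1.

In spherical coordinates, x = ρ sin(φ) cos(θ), y = ρ sin(φ) sin(θ), z = ρ cos(φ), and dV = ρ^2 sin(φ) dρ dφ dθ.

The integrand becomes 27, so

    ∭_E (27) dV = ∫_{0}^{2π} ∫_{0}^{π} ∫_{0}^{1} (27) · ρ^2 sin(φ) dρ dφ dθ.

Inner (ρ): 9sin(φ).
Middle (φ): 18.
Outer (θ): 36π.

Therefore the triple integral equals 36π.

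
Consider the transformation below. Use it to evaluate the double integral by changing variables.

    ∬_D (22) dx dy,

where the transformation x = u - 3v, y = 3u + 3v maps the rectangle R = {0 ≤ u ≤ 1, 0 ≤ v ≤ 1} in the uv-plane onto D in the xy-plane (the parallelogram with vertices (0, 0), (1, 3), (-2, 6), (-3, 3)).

Compute the Jacobian determinant of (x, y) with respect to (u, v):

    ∂(x,y)/∂(u,v) = | 1  -3 | = (1)(3) - (-3)(3) = 12.
                   | 3  3 |

Its absolute value is |J| = 12 (the area scaling factor).

Substituting x = u - 3v, y = 3u + 3v into the integrand,

    22 → 22,

so the integral becomes

    ∬_R (22) · |J| du dv = ∫_0^1 ∫_0^1 (264) dv du.

Inner (v): 264.
Outer (u): 264.

Therefore ∬_D (22) dx dy = 264.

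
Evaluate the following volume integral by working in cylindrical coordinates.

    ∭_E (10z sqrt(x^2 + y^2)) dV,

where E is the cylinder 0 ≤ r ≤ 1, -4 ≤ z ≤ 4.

In cylindrical coordinates, x = r cos(θ), y = r sin(θ), z = z, and dV = r dr dθ dz.

The integrand becomes 10r z, so

    ∭_E (10z sqrt(x^2 + y^2)) dV = ∫_{0}^{2π} ∫_{0}^{1} ∫_{-4}^{4} (10r z) · r dz dr dθ.

Inner (z): 0.
Middle (r from 0 to 1): 0.
Outer (θ): 0.

Therefore the triple integral equals 0.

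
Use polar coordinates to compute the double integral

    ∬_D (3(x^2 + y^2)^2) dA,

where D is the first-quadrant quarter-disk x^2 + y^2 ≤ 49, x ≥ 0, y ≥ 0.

The region D is 0 ≤ r ≤ 7, 0 ≤ θ ≤ π/2 in polar coordinates, where x = r cos(θ), y = r sin(θ), and dA = r dr dθ.

Under the substitution, the integrand becomes 3r^4, so

    ∬_D (3(x^2 + y^2)^2) dA = ∫_{0}^{π/2} ∫_{0}^{7} (3r^4) · r dr dθ.

Inner integral (in r): ∫_{0}^{7} (3r^4) · r dr = 117649/2.

Outer integral (in θ): ∫_{0}^{π/2} (117649/2) dθ = 117649π/4.

Therefore ∬_D (3(x^2 + y^2)^2) dA = 117649π/4.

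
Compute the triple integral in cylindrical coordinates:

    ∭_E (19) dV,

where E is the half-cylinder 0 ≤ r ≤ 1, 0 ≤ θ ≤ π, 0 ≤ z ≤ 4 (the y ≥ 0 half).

In cylindrical coordinates, x = r cos(θ), y = r sin(θ), z = z, and dV = r dr dθ dz.

The integrand becomes 19, so

    ∭_E (19) dV = ∫_{0}^{π} ∫_{0}^{1} ∫_{0}^{4} (19) · r dz dr dθ.

Inner (z): 76r.
Middle (r from 0 to 1): 38.
Outer (θ): 38π.

Therefore the triple integral equals 38π.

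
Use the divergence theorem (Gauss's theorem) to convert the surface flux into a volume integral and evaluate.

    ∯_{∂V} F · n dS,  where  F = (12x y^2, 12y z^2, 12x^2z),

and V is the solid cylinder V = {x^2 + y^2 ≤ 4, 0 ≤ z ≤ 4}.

By the divergence theorem,

    ∯_{∂V} F · n dS = ∭_V (∇ · F) dV.

Compute the divergence:
    ∇ · F = ∂F_x/∂x + ∂F_y/∂y + ∂F_z/∂z = 12y^2 + 12z^2 + 12x^2 = 12x^2 + 12y^2 + 12z^2.

In cylindrical coordinates, x = r cos(θ), y = r sin(θ), z = z, dV = r dr dθ dz, with 0 ≤ r ≤ 2, 0 ≤ θ ≤ 2π, 0 ≤ z ≤ 4.

The integrand, after substitution and multiplying by the volume element, becomes (12r^2 + 12z^2) · r, so

    ∭_V (∇·F) dV = ∫_0^{2π} ∫_0^{2} ∫_0^{4} (12r^2 + 12z^2) · r dz dr dθ.

Inner (z from 0 to 4): 48r^3 + 256r.
Middle (r from 0 to 2): 704.
Outer (θ from 0 to 2π): 1408π.

Therefore ∯_{∂V} F · n dS = 1408π.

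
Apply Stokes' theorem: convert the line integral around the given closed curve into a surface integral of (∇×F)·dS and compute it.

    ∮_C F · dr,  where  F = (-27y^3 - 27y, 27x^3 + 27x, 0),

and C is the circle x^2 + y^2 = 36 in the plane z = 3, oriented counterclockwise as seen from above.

Let S be the flat disk x^2 + y^2 ≤ 36 in the plane z = 3, with upward unit normal n̂ = ẑ. By Stokes' theorem,

    ∮_C F · dr = ∬_S (∇ × F) · n̂ dS = ∬_D (curl F)_z dA,

where D is the disk x^2 + y^2 ≤ 36.

Compute the curl of F = (-27y^3 - 27y, 27x^3 + 27x, 0):
    (∇ × F)_x = ∂F_z/∂y - ∂F_y/∂z = 0,
    (∇ × F)_y = ∂F_x/∂z - ∂F_z/∂x = 0,
    (∇ × F)_z = ∂F_y/∂x - ∂F_x/∂y = 81x^2 + 81y^2 + 54.

On z = 3, (curl F)_z = 81x^2 + 81y^2 + 54.

Convert to polar (x = r cos θ, y = r sin θ, dA = r dr dθ); the integrand becomes 81r^2 + 54, so

    ∬_D (curl F)_z dA = ∫_0^{2π} ∫_0^{6} (81r^2 + 54) · r dr dθ.

Inner (r from 0 to 6): 27216.
Outer (θ from 0 to 2π): 54432π.

Therefore ∮_C F · dr = 54432π.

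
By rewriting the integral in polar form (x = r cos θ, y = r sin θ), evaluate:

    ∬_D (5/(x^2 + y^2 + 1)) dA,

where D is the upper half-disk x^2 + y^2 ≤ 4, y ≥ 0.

The region D is 0 ≤ r ≤ 2, 0 ≤ θ ≤ π in polar coordinates, where x = r cos(θ), y = r sin(θ), and dA = r dr dθ.

Under the substitution, the integrand becomes 5/(r^2 + 1), so

    ∬_D (5/(x^2 + y^2 + 1)) dA = ∫_{0}^{π} ∫_{0}^{2} (5/(r^2 + 1)) · r dr dθ.

Inner integral (in r): ∫_{0}^{2} (5/(r^2 + 1)) · r dr = 5log(5)/2.

Outer integral (in θ): ∫_{0}^{π} (5log(5)/2) dθ = 5π log(5)/2.

Therefore ∬_D (5/(x^2 + y^2 + 1)) dA = 5π log(5)/2.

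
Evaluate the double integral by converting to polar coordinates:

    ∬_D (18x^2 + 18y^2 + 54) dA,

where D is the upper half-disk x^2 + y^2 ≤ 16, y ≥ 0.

The region D is 0 ≤ r ≤ 4, 0 ≤ θ ≤ π in polar coordinates, where x = r cos(θ), y = r sin(θ), and dA = r dr dθ.

Under the substitution, the integrand becomes 18r^2 + 54, so

    ∬_D (18x^2 + 18y^2 + 54) dA = ∫_{0}^{π} ∫_{0}^{4} (18r^2 + 54) · r dr dθ.

Inner integral (in r): ∫_{0}^{4} (18r^2 + 54) · r dr = 1584.

Outer integral (in θ): ∫_{0}^{π} (1584) dθ = 1584π.

Therefore ∬_D (18x^2 + 18y^2 + 54) dA = 1584π.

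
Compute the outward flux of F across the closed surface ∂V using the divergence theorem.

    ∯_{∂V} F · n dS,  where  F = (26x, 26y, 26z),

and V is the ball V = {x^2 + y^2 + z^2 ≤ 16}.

By the divergence theorem,

    ∯_{∂V} F · n dS = ∭_V (∇ · F) dV.

Compute the divergence:
    ∇ · F = ∂F_x/∂x + ∂F_y/∂y + ∂F_z/∂z = 26 + 26 + 26 = 78.

In spherical coordinates, x = ρ sin(φ) cos(θ), y = ρ sin(φ) sin(θ), z = ρ cos(φ), dV = ρ^2 sin(φ) dρ dφ dθ, with 0 ≤ ρ ≤ 4, 0 ≤ φ ≤ π, 0 ≤ θ ≤ 2π.

The integrand, after substitution and multiplying by the volume element, becomes (78) · ρ^2 sin(φ), so

    ∭_V (∇·F) dV = ∫_0^{2π} ∫_0^{π} ∫_0^{4} (78) · ρ^2 sin(φ) dρ dφ dθ.

Inner (ρ from 0 to 4): 1664sin(φ).
Middle (φ from 0 to π): 3328.
Outer (θ from 0 to 2π): 6656π.

Therefore ∯_{∂V} F · n dS = 6656π.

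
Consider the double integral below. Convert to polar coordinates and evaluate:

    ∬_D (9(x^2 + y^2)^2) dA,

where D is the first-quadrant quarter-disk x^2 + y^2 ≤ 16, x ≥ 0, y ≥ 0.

The region D is 0 ≤ r ≤ 4, 0 ≤ θ ≤ π/2 in polar coordinates, where x = r cos(θ), y = r sin(θ), and dA = r dr dθ.

Under the substitution, the integrand becomes 9r^4, so

    ∬_D (9(x^2 + y^2)^2) dA = ∫_{0}^{π/2} ∫_{0}^{4} (9r^4) · r dr dθ.

Inner integral (in r): ∫_{0}^{4} (9r^4) · r dr = 6144.

Outer integral (in θ): ∫_{0}^{π/2} (6144) dθ = 3072π.

Therefore ∬_D (9(x^2 + y^2)^2) dA = 3072π.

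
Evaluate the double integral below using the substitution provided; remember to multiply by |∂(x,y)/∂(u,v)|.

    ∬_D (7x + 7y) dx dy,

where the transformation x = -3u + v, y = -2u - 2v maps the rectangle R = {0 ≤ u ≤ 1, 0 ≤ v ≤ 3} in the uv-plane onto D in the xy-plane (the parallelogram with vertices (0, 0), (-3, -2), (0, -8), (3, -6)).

Compute the Jacobian determinant of (x, y) with respect to (u, v):

    ∂(x,y)/∂(u,v) = | -3  1 | = (-3)(-2) - (1)(-2) = 8.
                   | -2  -2 |

Its absolute value is |J| = 8 (the area scaling factor).

Substituting x = -3u + v, y = -2u - 2v into the integrand,

    7x + 7y → -35u - 7v,

so the integral becomes

    ∬_R (-35u - 7v) · |J| du dv = ∫_0^1 ∫_0^3 (-280u - 56v) dv du.

Inner (v): -840u - 252.
Outer (u): -672.

Therefore ∬_D (7x + 7y) dx dy = -672.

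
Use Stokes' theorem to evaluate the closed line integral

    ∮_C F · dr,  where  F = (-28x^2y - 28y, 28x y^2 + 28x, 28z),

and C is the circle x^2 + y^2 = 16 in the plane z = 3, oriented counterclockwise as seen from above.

Let S be the flat disk x^2 + y^2 ≤ 16 in the plane z = 3, with upward unit normal n̂ = ẑ. By Stokes' theorem,

    ∮_C F · dr = ∬_S (∇ × F) · n̂ dS = ∬_D (curl F)_z dA,

where D is the disk x^2 + y^2 ≤ 16.

Compute the curl of F = (-28x^2y - 28y, 28x y^2 + 28x, 28z):
    (∇ × F)_x = ∂F_z/∂y - ∂F_y/∂z = 0,
    (∇ × F)_y = ∂F_x/∂z - ∂F_z/∂x = 0,
    (∇ × F)_z = ∂F_y/∂x - ∂F_x/∂y = 28x^2 + 28y^2 + 56.

On z = 3, (curl F)_z = 28x^2 + 28y^2 + 56.

Convert to polar (x = r cos θ, y = r sin θ, dA = r dr dθ); the integrand becomes 28r^2 + 56, so

    ∬_D (curl F)_z dA = ∫_0^{2π} ∫_0^{4} (28r^2 + 56) · r dr dθ.

Inner (r from 0 to 4): 2240.
Outer (θ from 0 to 2π): 4480π.

Therefore ∮_C F · dr = 4480π.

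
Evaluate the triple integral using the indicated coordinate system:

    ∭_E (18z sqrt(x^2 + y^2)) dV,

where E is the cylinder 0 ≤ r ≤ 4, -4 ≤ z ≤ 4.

In cylindrical coordinates, x = r cos(θ), y = r sin(θ), z = z, and dV = r dr dθ dz.

The integrand becomes 18r z, so

    ∭_E (18z sqrt(x^2 + y^2)) dV = ∫_{0}^{2π} ∫_{0}^{4} ∫_{-4}^{4} (18r z) · r dz dr dθ.

Inner (z): 0.
Middle (r from 0 to 4): 0.
Outer (θ): 0.

Therefore the triple integral equals 0.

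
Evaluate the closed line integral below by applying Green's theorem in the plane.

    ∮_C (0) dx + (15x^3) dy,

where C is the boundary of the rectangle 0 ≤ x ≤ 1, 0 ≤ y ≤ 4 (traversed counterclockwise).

Green's theorem converts the closed line integral into a double integral over the enclosed region D:

    ∮_C P dx + Q dy = ∬_D (∂Q/∂x - ∂P/∂y) dA.

Here P = 0, Q = 15x^3, so

    ∂Q/∂x = 45x^2,    ∂P/∂y = 0,
    ∂Q/∂x - ∂P/∂y = 45x^2.

D is the region 0 ≤ x ≤ 1, 0 ≤ y ≤ 4. Evaluating the double integral:

    ∬_D (45x^2) dA = ∫_0^{1} ∫_0^{4} (45x^2) dy dx.

Inner (y from 0 to 4): 180x^2.
Outer (x from 0 to 1): 60.

Therefore ∮_C P dx + Q dy = 60.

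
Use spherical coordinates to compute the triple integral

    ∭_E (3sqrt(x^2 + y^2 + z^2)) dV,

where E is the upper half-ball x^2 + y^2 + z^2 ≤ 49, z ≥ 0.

In spherical coordinates, x = ρ sin(φ) cos(θ), y = ρ sin(φ) sin(θ), z = ρ cos(φ), and dV = ρ^2 sin(φ) dρ dφ dθ.

The integrand becomes 3ρ, so

    ∭_E (3sqrt(x^2 + y^2 + z^2)) dV = ∫_{0}^{2π} ∫_{0}^{π/2} ∫_{0}^{7} (3ρ) · ρ^2 sin(φ) dρ dφ dθ.

Inner (ρ): 7203sin(φ)/4.
Middle (φ): 7203/4.
Outer (θ): 7203π/2.

Therefore the triple integral equals 7203π/2.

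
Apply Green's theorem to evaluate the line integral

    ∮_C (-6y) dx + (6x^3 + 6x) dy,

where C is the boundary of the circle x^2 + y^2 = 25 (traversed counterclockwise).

Green's theorem converts the closed line integral into a double integral over the enclosed region D:

    ∮_C P dx + Q dy = ∬_D (∂Q/∂x - ∂P/∂y) dA.

Here P = -6y, Q = 6x^3 + 6x, so

    ∂Q/∂x = 18x^2 + 6,    ∂P/∂y = -6,
    ∂Q/∂x - ∂P/∂y = 18x^2 + 12.

D is the region x^2 + y^2 ≤ 25. Evaluating the double integral:

In polar coordinates (x = r cos θ, y = r sin θ, dA = r dr dθ) the integrand becomes 18r^2cos(θ)^2 + 12, so

    ∬_D (18x^2 + 12) dA = ∫_0^{2π} ∫_0^{5} (18r^2cos(θ)^2 + 12) · r dr dθ.

Inner (r from 0 to 5): 5625cos(θ)^2/2 + 150.
Outer (θ from 0 to 2π): 6225π/2.

Therefore ∮_C P dx + Q dy = 6225π/2.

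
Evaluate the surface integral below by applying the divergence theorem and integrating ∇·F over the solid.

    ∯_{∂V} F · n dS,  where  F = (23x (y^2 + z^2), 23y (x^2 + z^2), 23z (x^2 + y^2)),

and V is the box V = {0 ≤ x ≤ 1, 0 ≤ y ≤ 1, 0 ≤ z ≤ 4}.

By the divergence theorem,

    ∯_{∂V} F · n dS = ∭_V (∇ · F) dV.

Compute the divergence:
    ∇ · F = ∂F_x/∂x + ∂F_y/∂y + ∂F_z/∂z = 23y^2 + 23z^2 + 23x^2 + 23z^2 + 23x^2 + 23y^2 = 46x^2 + 46y^2 + 46z^2.

V is a rectangular box, so dV = dx dy dz with 0 ≤ x ≤ 1, 0 ≤ y ≤ 1, 0 ≤ z ≤ 4.

Integrate (46x^2 + 46y^2 + 46z^2) over V as an iterated integral:

    ∭_V (∇·F) dV = ∫_0^{1} ∫_0^{1} ∫_0^{4} (46x^2 + 46y^2 + 46z^2) dz dy dx.

Inner (z from 0 to 4): 184x^2 + 184y^2 + 2944/3.
Middle (y from 0 to 1): 184x^2 + 3128/3.
Outer (x from 0 to 1): 1104.

Therefore ∯_{∂V} F · n dS = 1104.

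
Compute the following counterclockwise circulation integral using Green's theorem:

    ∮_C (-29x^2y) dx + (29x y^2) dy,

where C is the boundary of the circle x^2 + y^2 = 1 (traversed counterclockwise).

Green's theorem converts the closed line integral into a double integral over the enclosed region D:

    ∮_C P dx + Q dy = ∬_D (∂Q/∂x - ∂P/∂y) dA.

Here P = -29x^2y, Q = 29x y^2, so

    ∂Q/∂x = 29y^2,    ∂P/∂y = -29x^2,
    ∂Q/∂x - ∂P/∂y = 29x^2 + 29y^2.

D is the region x^2 + y^2 ≤ 1. Evaluating the double integral:

In polar coordinates (x = r cos θ, y = r sin θ, dA = r dr dθ) the integrand becomes 29r^2, so

    ∬_D (29x^2 + 29y^2) dA = ∫_0^{2π} ∫_0^{1} (29r^2) · r dr dθ.

Inner (r from 0 to 1): 29/4.
Outer (θ from 0 to 2π): 29π/2.

Therefore ∮_C P dx + Q dy = 29π/2.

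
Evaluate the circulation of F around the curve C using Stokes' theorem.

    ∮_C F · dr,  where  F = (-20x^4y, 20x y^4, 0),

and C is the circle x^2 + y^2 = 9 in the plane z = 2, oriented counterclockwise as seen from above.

Let S be the flat disk x^2 + y^2 ≤ 9 in the plane z = 2, with upward unit normal n̂ = ẑ. By Stokes' theorem,

    ∮_C F · dr = ∬_S (∇ × F) · n̂ dS = ∬_D (curl F)_z dA,

where D is the disk x^2 + y^2 ≤ 9.

Compute the curl of F = (-20x^4y, 20x y^4, 0):
    (∇ × F)_x = ∂F_z/∂y - ∂F_y/∂z = 0,
    (∇ × F)_y = ∂F_x/∂z - ∂F_z/∂x = 0,
    (∇ × F)_z = ∂F_y/∂x - ∂F_x/∂y = 20x^4 + 20y^4.

On z = 2, (curl F)_z = 20x^4 + 20y^4.

Convert to polar (x = r cos θ, y = r sin θ, dA = r dr dθ); the integrand becomes 20r^4(sin(θ)^4 + cos(θ)^4), so

    ∬_D (curl F)_z dA = ∫_0^{2π} ∫_0^{3} (20r^4(sin(θ)^4 + cos(θ)^4)) · r dr dθ.

Inner (r from 0 to 3): 2430sin(θ)^4 + 2430cos(θ)^4.
Outer (θ from 0 to 2π): 3645π.

Therefore ∮_C F · dr = 3645π.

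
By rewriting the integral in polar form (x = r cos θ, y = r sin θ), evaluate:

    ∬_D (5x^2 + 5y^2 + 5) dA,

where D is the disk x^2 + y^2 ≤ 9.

The region D is 0 ≤ r ≤ 3, 0 ≤ θ ≤ 2π in polar coordinates, where x = r cos(θ), y = r sin(θ), and dA = r dr dθ.

Under the substitution, the integrand becomes 5r^2 + 5, so

    ∬_D (5x^2 + 5y^2 + 5) dA = ∫_{0}^{2π} ∫_{0}^{3} (5r^2 + 5) · r dr dθ.

Inner integral (in r): ∫_{0}^{3} (5r^2 + 5) · r dr = 495/4.

Outer integral (in θ): ∫_{0}^{2π} (495/4) dθ = 495π/2.

Therefore ∬_D (5x^2 + 5y^2 + 5) dA = 495π/2.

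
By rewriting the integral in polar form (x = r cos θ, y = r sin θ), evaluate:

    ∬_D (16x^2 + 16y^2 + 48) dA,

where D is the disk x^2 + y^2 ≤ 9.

The region D is 0 ≤ r ≤ 3, 0 ≤ θ ≤ 2π in polar coordinates, where x = r cos(θ), y = r sin(θ), and dA = r dr dθ.

Under the substitution, the integrand becomes 16r^2 + 48, so

    ∬_D (16x^2 + 16y^2 + 48) dA = ∫_{0}^{2π} ∫_{0}^{3} (16r^2 + 48) · r dr dθ.

Inner integral (in r): ∫_{0}^{3} (16r^2 + 48) · r dr = 540.

Outer integral (in θ): ∫_{0}^{2π} (540) dθ = 1080π.

Therefore ∬_D (16x^2 + 16y^2 + 48) dA = 1080π.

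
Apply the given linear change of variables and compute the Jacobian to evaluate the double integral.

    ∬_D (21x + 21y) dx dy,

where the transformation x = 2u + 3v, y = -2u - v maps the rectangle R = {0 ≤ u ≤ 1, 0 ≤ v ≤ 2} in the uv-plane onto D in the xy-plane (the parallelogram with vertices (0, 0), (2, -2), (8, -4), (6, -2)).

Compute the Jacobian determinant of (x, y) with respect to (u, v):

    ∂(x,y)/∂(u,v) = | 2  3 | = (2)(-1) - (3)(-2) = 4.
                   | -2  -1 |

Its absolute value is |J| = 4 (the area scaling factor).

Substituting x = 2u + 3v, y = -2u - v into the integrand,

    21x + 21y → 42v,

so the integral becomes

    ∬_R (42v) · |J| du dv = ∫_0^1 ∫_0^2 (168v) dv du.

Inner (v): 336.
Outer (u): 336.

Therefore ∬_D (21x + 21y) dx dy = 336.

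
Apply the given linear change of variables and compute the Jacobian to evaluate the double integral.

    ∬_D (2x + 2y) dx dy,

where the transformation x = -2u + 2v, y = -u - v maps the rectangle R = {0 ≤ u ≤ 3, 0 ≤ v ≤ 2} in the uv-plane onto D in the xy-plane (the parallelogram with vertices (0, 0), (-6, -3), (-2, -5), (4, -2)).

Compute the Jacobian determinant of (x, y) with respect to (u, v):

    ∂(x,y)/∂(u,v) = | -2  2 | = (-2)(-1) - (2)(-1) = 4.
                   | -1  -1 |

Its absolute value is |J| = 4 (the area scaling factor).

Substituting x = -2u + 2v, y = -u - v into the integrand,

    2x + 2y → -6u + 2v,

so the integral becomes

    ∬_R (-6u + 2v) · |J| du dv = ∫_0^3 ∫_0^2 (-24u + 8v) dv du.

Inner (v): 16 - 48u.
Outer (u): -168.

Therefore ∬_D (2x + 2y) dx dy = -168.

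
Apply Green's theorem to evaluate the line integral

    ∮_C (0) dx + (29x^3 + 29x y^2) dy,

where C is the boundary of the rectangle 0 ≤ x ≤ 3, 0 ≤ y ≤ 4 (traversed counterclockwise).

Green's theorem converts the closed line integral into a double integral over the enclosed region D:

    ∮_C P dx + Q dy = ∬_D (∂Q/∂x - ∂P/∂y) dA.

Here P = 0, Q = 29x^3 + 29x y^2, so

    ∂Q/∂x = 87x^2 + 29y^2,    ∂P/∂y = 0,
    ∂Q/∂x - ∂P/∂y = 87x^2 + 29y^2.

D is the region 0 ≤ x ≤ 3, 0 ≤ y ≤ 4. Evaluating the double integral:

    ∬_D (87x^2 + 29y^2) dA = ∫_0^{3} ∫_0^{4} (87x^2 + 29y^2) dy dx.

Inner (y from 0 to 4): 348x^2 + 1856/3.
Outer (x from 0 to 3): 4988.

Therefore ∮_C P dx + Q dy = 4988.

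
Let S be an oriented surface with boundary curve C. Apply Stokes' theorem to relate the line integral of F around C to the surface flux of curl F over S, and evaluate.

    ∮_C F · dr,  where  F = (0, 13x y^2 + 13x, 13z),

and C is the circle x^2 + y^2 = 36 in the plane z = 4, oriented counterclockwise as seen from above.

Let S be the flat disk x^2 + y^2 ≤ 36 in the plane z = 4, with upward unit normal n̂ = ẑ. By Stokes' theorem,

    ∮_C F · dr = ∬_S (∇ × F) · n̂ dS = ∬_D (curl F)_z dA,

where D is the disk x^2 + y^2 ≤ 36.

Compute the curl of F = (0, 13x y^2 + 13x, 13z):
    (∇ × F)_x = ∂F_z/∂y - ∂F_y/∂z = 0,
    (∇ × F)_y = ∂F_x/∂z - ∂F_z/∂x = 0,
    (∇ × F)_z = ∂F_y/∂x - ∂F_x/∂y = 13y^2 + 13.

On z = 4, (curl F)_z = 13y^2 + 13.

Convert to polar (x = r cos θ, y = r sin θ, dA = r dr dθ); the integrand becomes 13r^2sin(θ)^2 + 13, so

    ∬_D (curl F)_z dA = ∫_0^{2π} ∫_0^{6} (13r^2sin(θ)^2 + 13) · r dr dθ.

Inner (r from 0 to 6): 4212sin(θ)^2 + 234.
Outer (θ from 0 to 2π): 4680π.

Therefore ∮_C F · dr = 4680π.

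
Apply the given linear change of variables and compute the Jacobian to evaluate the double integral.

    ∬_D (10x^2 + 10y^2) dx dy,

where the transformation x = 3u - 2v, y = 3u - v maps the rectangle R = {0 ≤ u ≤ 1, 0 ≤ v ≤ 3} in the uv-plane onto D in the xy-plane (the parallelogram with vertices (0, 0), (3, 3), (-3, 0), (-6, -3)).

Compute the Jacobian determinant of (x, y) with respect to (u, v):

    ∂(x,y)/∂(u,v) = | 3  -2 | = (3)(-1) - (-2)(3) = 3.
                   | 3  -1 |

Its absolute value is |J| = 3 (the area scaling factor).

Substituting x = 3u - 2v, y = 3u - v into the integrand,

    10x^2 + 10y^2 → 180u^2 - 180u v + 50v^2,

so the integral becomes

    ∬_R (180u^2 - 180u v + 50v^2) · |J| du dv = ∫_0^1 ∫_0^3 (540u^2 - 540u v + 150v^2) dv du.

Inner (v): 1620u^2 - 2430u + 1350.
Outer (u): 675.

Therefore ∬_D (10x^2 + 10y^2) dx dy = 675.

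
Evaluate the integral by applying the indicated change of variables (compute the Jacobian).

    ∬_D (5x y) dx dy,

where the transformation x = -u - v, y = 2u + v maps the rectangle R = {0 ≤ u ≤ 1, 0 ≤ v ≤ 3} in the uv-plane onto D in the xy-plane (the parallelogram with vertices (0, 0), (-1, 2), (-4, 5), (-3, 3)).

Compute the Jacobian determinant of (x, y) with respect to (u, v):

    ∂(x,y)/∂(u,v) = | -1  -1 | = (-1)(1) - (-1)(2) = 1.
                   | 2  1 |

Its absolute value is |J| = 1 (the area scaling factor).

Substituting x = -u - v, y = 2u + v into the integrand,

    5x y → -10u^2 - 15u v - 5v^2,

so the integral becomes

    ∬_R (-10u^2 - 15u v - 5v^2) · |J| du dv = ∫_0^1 ∫_0^3 (-10u^2 - 15u v - 5v^2) dv du.

Inner (v): -30u^2 - 135u/2 - 45.
Outer (u): -355/4.

Therefore ∬_D (5x y) dx dy = -355/4.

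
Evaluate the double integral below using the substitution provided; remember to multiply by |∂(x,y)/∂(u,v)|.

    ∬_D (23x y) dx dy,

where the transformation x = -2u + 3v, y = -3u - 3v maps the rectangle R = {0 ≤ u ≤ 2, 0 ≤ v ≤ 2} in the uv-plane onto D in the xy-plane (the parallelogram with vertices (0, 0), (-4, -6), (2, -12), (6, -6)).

Compute the Jacobian determinant of (x, y) with respect to (u, v):

    ∂(x,y)/∂(u,v) = | -2  3 | = (-2)(-3) - (3)(-3) = 15.
                   | -3  -3 |

Its absolute value is |J| = 15 (the area scaling factor).

Substituting x = -2u + 3v, y = -3u - 3v into the integrand,

    23x y → 138u^2 - 69u v - 207v^2,

so the integral becomes

    ∬_R (138u^2 - 69u v - 207v^2) · |J| du dv = ∫_0^2 ∫_0^2 (2070u^2 - 1035u v - 3105v^2) dv du.

Inner (v): 4140u^2 - 2070u - 8280.
Outer (u): -9660.

Therefore ∬_D (23x y) dx dy = -9660.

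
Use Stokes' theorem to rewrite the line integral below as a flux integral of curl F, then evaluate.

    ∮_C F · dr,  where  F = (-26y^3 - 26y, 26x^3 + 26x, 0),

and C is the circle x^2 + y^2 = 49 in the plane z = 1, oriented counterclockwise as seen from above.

Let S be the flat disk x^2 + y^2 ≤ 49 in the plane z = 1, with upward unit normal n̂ = ẑ. By Stokes' theorem,

    ∮_C F · dr = ∬_S (∇ × F) · n̂ dS = ∬_D (curl F)_z dA,

where D is the disk x^2 + y^2 ≤ 49.

Compute the curl of F = (-26y^3 - 26y, 26x^3 + 26x, 0):
    (∇ × F)_x = ∂F_z/∂y - ∂F_y/∂z = 0,
    (∇ × F)_y = ∂F_x/∂z - ∂F_z/∂x = 0,
    (∇ × F)_z = ∂F_y/∂x - ∂F_x/∂y = 78x^2 + 78y^2 + 52.

On z = 1, (curl F)_z = 78x^2 + 78y^2 + 52.

Convert to polar (x = r cos θ, y = r sin θ, dA = r dr dθ); the integrand becomes 78r^2 + 52, so

    ∬_D (curl F)_z dA = ∫_0^{2π} ∫_0^{7} (78r^2 + 52) · r dr dθ.

Inner (r from 0 to 7): 96187/2.
Outer (θ from 0 to 2π): 96187π.

Therefore ∮_C F · dr = 96187π.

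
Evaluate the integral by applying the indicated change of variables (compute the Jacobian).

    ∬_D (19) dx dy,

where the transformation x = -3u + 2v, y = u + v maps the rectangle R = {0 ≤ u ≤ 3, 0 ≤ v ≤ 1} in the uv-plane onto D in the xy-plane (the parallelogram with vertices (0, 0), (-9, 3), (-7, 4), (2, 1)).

Compute the Jacobian determinant of (x, y) with respect to (u, v):

    ∂(x,y)/∂(u,v) = | -3  2 | = (-3)(1) - (2)(1) = -5.
                   | 1  1 |

Its absolute value is |J| = 5 (the area scaling factor).

Substituting x = -3u + 2v, y = u + v into the integrand,

    19 → 19,

so the integral becomes

    ∬_R (19) · |J| du dv = ∫_0^3 ∫_0^1 (95) dv du.

Inner (v): 95.
Outer (u): 285.

Therefore ∬_D (19) dx dy = 285.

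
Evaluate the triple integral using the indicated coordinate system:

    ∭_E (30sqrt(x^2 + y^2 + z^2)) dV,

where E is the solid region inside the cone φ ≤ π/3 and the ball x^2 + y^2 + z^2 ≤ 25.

In spherical coordinates, x = ρ sin(φ) cos(θ), y = ρ sin(φ) sin(θ), z = ρ cos(φ), and dV = ρ^2 sin(φ) dρ dφ dθ.

The integrand becomes 30ρ, so

    ∭_E (30sqrt(x^2 + y^2 + z^2)) dV = ∫_{0}^{2π} ∫_{0}^{π/3} ∫_{0}^{5} (30ρ) · ρ^2 sin(φ) dρ dφ dθ.

Inner (ρ): 9375sin(φ)/2.
Middle (φ): 9375/4.
Outer (θ): 9375π/2.

Therefore the triple integral equals 9375π/2.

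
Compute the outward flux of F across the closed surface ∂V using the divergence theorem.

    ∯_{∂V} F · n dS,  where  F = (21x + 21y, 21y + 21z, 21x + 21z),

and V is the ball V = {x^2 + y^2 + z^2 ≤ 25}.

By the divergence theorem,

    ∯_{∂V} F · n dS = ∭_V (∇ · F) dV.

Compute the divergence:
    ∇ · F = ∂F_x/∂x + ∂F_y/∂y + ∂F_z/∂z = 21 + 21 + 21 = 63.

In spherical coordinates, x = ρ sin(φ) cos(θ), y = ρ sin(φ) sin(θ), z = ρ cos(φ), dV = ρ^2 sin(φ) dρ dφ dθ, with 0 ≤ ρ ≤ 5, 0 ≤ φ ≤ π, 0 ≤ θ ≤ 2π.

The integrand, after substitution and multiplying by the volume element, becomes (63) · ρ^2 sin(φ), so

    ∭_V (∇·F) dV = ∫_0^{2π} ∫_0^{π} ∫_0^{5} (63) · ρ^2 sin(φ) dρ dφ dθ.

Inner (ρ from 0 to 5): 2625sin(φ).
Middle (φ from 0 to π): 5250.
Outer (θ from 0 to 2π): 10500π.

Therefore ∯_{∂V} F · n dS = 10500π.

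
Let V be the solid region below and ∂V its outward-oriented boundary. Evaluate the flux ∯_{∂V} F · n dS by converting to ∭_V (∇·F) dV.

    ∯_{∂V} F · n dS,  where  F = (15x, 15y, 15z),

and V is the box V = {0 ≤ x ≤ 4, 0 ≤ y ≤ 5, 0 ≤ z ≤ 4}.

By the divergence theorem,

    ∯_{∂V} F · n dS = ∭_V (∇ · F) dV.

Compute the divergence:
    ∇ · F = ∂F_x/∂x + ∂F_y/∂y + ∂F_z/∂z = 15 + 15 + 15 = 45.

V is a rectangular box, so dV = dx dy dz with 0 ≤ x ≤ 4, 0 ≤ y ≤ 5, 0 ≤ z ≤ 4.

Integrate (45) over V as an iterated integral:

    ∭_V (∇·F) dV = ∫_0^{4} ∫_0^{5} ∫_0^{4} (45) dz dy dx.

Inner (z from 0 to 4): 180.
Middle (y from 0 to 5): 900.
Outer (x from 0 to 4): 3600.

Therefore ∯_{∂V} F · n dS = 3600.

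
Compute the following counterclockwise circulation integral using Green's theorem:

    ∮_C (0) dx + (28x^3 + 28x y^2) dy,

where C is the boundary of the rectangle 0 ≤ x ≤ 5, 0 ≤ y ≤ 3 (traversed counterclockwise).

Green's theorem converts the closed line integral into a double integral over the enclosed region D:

    ∮_C P dx + Q dy = ∬_D (∂Q/∂x - ∂P/∂y) dA.

Here P = 0, Q = 28x^3 + 28x y^2, so

    ∂Q/∂x = 84x^2 + 28y^2,    ∂P/∂y = 0,
    ∂Q/∂x - ∂P/∂y = 84x^2 + 28y^2.

D is the region 0 ≤ x ≤ 5, 0 ≤ y ≤ 3. Evaluating the double integral:

    ∬_D (84x^2 + 28y^2) dA = ∫_0^{5} ∫_0^{3} (84x^2 + 28y^2) dy dx.

Inner (y from 0 to 3): 252x^2 + 252.
Outer (x from 0 to 5): 11760.

Therefore ∮_C P dx + Q dy = 11760.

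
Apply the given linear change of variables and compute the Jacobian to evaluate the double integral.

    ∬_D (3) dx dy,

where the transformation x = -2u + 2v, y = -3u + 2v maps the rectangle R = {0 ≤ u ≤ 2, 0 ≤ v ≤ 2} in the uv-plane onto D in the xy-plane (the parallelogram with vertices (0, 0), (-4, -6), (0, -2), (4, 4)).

Compute the Jacobian determinant of (x, y) with respect to (u, v):

    ∂(x,y)/∂(u,v) = | -2  2 | = (-2)(2) - (2)(-3) = 2.
                   | -3  2 |

Its absolute value is |J| = 2 (the area scaling factor).

Substituting x = -2u + 2v, y = -3u + 2v into the integrand,

    3 → 3,

so the integral becomes

    ∬_R (3) · |J| du dv = ∫_0^2 ∫_0^2 (6) dv du.

Inner (v): 12.
Outer (u): 24.

Therefore ∬_D (3) dx dy = 24.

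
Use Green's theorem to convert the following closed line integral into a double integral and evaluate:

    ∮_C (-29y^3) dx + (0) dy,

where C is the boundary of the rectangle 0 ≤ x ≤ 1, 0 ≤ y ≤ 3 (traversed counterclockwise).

Green's theorem converts the closed line integral into a double integral over the enclosed region D:

    ∮_C P dx + Q dy = ∬_D (∂Q/∂x - ∂P/∂y) dA.

Here P = -29y^3, Q = 0, so

    ∂Q/∂x = 0,    ∂P/∂y = -87y^2,
    ∂Q/∂x - ∂P/∂y = 87y^2.

D is the region 0 ≤ x ≤ 1, 0 ≤ y ≤ 3. Evaluating the double integral:

    ∬_D (87y^2) dA = ∫_0^{1} ∫_0^{3} (87y^2) dy dx.

Inner (y from 0 to 3): 783.
Outer (x from 0 to 1): 783.

Therefore ∮_C P dx + Q dy = 783.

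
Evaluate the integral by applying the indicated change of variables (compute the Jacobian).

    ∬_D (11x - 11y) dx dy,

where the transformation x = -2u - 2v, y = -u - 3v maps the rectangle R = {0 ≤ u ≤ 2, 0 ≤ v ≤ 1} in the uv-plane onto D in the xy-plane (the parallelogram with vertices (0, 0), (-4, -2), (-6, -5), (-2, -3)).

Compute the Jacobian determinant of (x, y) with respect to (u, v):

    ∂(x,y)/∂(u,v) = | -2  -2 | = (-2)(-3) - (-2)(-1) = 4.
                   | -1  -3 |

Its absolute value is |J| = 4 (the area scaling factor).

Substituting x = -2u - 2v, y = -u - 3v into the integrand,

    11x - 11y → -11u + 11v,

so the integral becomes

    ∬_R (-11u + 11v) · |J| du dv = ∫_0^2 ∫_0^1 (-44u + 44v) dv du.

Inner (v): 22 - 44u.
Outer (u): -44.

Therefore ∬_D (11x - 11y) dx dy = -44.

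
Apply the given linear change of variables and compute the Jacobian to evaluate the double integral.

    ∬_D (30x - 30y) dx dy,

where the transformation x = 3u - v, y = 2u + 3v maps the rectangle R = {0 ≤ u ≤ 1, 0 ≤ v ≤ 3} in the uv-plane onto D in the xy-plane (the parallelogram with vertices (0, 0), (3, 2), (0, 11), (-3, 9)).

Compute the Jacobian determinant of (x, y) with respect to (u, v):

    ∂(x,y)/∂(u,v) = | 3  -1 | = (3)(3) - (-1)(2) = 11.
                   | 2  3 |

Its absolute value is |J| = 11 (the area scaling factor).

Substituting x = 3u - v, y = 2u + 3v into the integrand,

    30x - 30y → 30u - 120v,

so the integral becomes

    ∬_R (30u - 120v) · |J| du dv = ∫_0^1 ∫_0^3 (330u - 1320v) dv du.

Inner (v): 990u - 5940.
Outer (u): -5445.

Therefore ∬_D (30x - 30y) dx dy = -5445.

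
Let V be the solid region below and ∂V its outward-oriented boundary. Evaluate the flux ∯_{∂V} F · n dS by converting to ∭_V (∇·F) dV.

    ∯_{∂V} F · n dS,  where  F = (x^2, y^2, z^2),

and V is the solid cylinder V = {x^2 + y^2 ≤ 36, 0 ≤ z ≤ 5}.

By the divergence theorem,

    ∯_{∂V} F · n dS = ∭_V (∇ · F) dV.

Compute the divergence:
    ∇ · F = ∂F_x/∂x + ∂F_y/∂y + ∂F_z/∂z = 2x + 2y + 2z.

In cylindrical coordinates, x = r cos(θ), y = r sin(θ), z = z, dV = r dr dθ dz, with 0 ≤ r ≤ 6, 0 ≤ θ ≤ 2π, 0 ≤ z ≤ 5.

The integrand, after substitution and multiplying by the volume element, becomes (2sqrt(2)r sin(θ + π/4) + 2z) · r, so

    ∭_V (∇·F) dV = ∫_0^{2π} ∫_0^{6} ∫_0^{5} (2sqrt(2)r sin(θ + π/4) + 2z) · r dz dr dθ.

Inner (z from 0 to 5): 5r (2sqrt(2)r sin(θ + π/4) + 5).
Middle (r from 0 to 6): 720sqrt(2)sin(θ + π/4) + 450.
Outer (θ from 0 to 2π): 900π.

Therefore ∯_{∂V} F · n dS = 900π.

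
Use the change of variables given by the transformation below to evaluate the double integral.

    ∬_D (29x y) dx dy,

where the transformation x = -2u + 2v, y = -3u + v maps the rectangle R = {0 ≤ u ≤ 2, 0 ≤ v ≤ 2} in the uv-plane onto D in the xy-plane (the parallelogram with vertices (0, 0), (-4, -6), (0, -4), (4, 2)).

Compute the Jacobian determinant of (x, y) with respect to (u, v):

    ∂(x,y)/∂(u,v) = | -2  2 | = (-2)(1) - (2)(-3) = 4.
                   | -3  1 |

Its absolute value is |J| = 4 (the area scaling factor).

Substituting x = -2u + 2v, y = -3u + v into the integrand,

    29x y → 174u^2 - 232u v + 58v^2,

so the integral becomes

    ∬_R (174u^2 - 232u v + 58v^2) · |J| du dv = ∫_0^2 ∫_0^2 (696u^2 - 928u v + 232v^2) dv du.

Inner (v): 1392u^2 - 1856u + 1856/3.
Outer (u): 3712/3.

Therefore ∬_D (29x y) dx dy = 3712/3.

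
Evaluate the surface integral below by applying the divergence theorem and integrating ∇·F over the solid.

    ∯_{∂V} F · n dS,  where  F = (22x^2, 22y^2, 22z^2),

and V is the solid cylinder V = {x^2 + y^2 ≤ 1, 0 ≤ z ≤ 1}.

By the divergence theorem,

    ∯_{∂V} F · n dS = ∭_V (∇ · F) dV.

Compute the divergence:
    ∇ · F = ∂F_x/∂x + ∂F_y/∂y + ∂F_z/∂z = 44x + 44y + 44z.

In cylindrical coordinates, x = r cos(θ), y = r sin(θ), z = z, dV = r dr dθ dz, with 0 ≤ r ≤ 1, 0 ≤ θ ≤ 2π, 0 ≤ z ≤ 1.

The integrand, after substitution and multiplying by the volume element, becomes (44sqrt(2)r sin(θ + π/4) + 44z) · r, so

    ∭_V (∇·F) dV = ∫_0^{2π} ∫_0^{1} ∫_0^{1} (44sqrt(2)r sin(θ + π/4) + 44z) · r dz dr dθ.

Inner (z from 0 to 1): 22r (2sqrt(2)r sin(θ + π/4) + 1).
Middle (r from 0 to 1): 44sqrt(2)sin(θ + π/4)/3 + 11.
Outer (θ from 0 to 2π): 22π.

Therefore ∯_{∂V} F · n dS = 22π.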